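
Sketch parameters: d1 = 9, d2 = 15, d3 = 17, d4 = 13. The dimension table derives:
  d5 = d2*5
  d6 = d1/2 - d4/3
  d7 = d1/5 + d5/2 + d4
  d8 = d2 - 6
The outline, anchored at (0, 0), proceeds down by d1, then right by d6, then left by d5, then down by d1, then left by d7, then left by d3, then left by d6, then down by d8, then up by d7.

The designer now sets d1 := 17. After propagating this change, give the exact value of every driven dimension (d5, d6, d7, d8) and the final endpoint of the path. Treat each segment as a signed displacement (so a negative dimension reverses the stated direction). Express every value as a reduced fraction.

d5 = 75
d6 = 25/6
d7 = 539/10
d8 = 9
endpoint = (-1459/10, 109/10)

Apply edit: d1 := 17
  d5 = d2*5 = 75
  d6 = d1/2 - d4/3 = 25/6
  d7 = d1/5 + d5/2 + d4 = 539/10
  d8 = d2 - 6 = 9
Walk from origin (0, 0):
  seg 1: down by d1 = 17 → (0, -17)
  seg 2: right by d6 = 25/6 → (25/6, -17)
  seg 3: left by d5 = 75 → (-425/6, -17)
  seg 4: down by d1 = 17 → (-425/6, -34)
  seg 5: left by d7 = 539/10 → (-1871/15, -34)
  seg 6: left by d3 = 17 → (-2126/15, -34)
  seg 7: left by d6 = 25/6 → (-1459/10, -34)
  seg 8: down by d8 = 9 → (-1459/10, -43)
  seg 9: up by d7 = 539/10 → (-1459/10, 109/10)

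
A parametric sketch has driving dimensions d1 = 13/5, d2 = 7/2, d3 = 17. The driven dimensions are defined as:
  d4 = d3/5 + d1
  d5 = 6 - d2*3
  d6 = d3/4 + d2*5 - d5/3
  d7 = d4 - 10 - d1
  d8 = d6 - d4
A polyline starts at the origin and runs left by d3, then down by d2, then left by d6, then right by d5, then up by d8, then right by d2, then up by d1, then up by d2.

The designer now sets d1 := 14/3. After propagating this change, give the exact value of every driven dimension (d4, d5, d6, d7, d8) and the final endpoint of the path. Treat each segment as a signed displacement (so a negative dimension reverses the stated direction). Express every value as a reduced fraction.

Apply edit: d1 := 14/3
  d4 = d3/5 + d1 = 121/15
  d5 = 6 - d2*3 = -9/2
  d6 = d3/4 + d2*5 - d5/3 = 93/4
  d7 = d4 - 10 - d1 = -33/5
  d8 = d6 - d4 = 911/60
Walk from origin (0, 0):
  seg 1: left by d3 = 17 → (-17, 0)
  seg 2: down by d2 = 7/2 → (-17, -7/2)
  seg 3: left by d6 = 93/4 → (-161/4, -7/2)
  seg 4: right by d5 = -9/2 → (-179/4, -7/2)
  seg 5: up by d8 = 911/60 → (-179/4, 701/60)
  seg 6: right by d2 = 7/2 → (-165/4, 701/60)
  seg 7: up by d1 = 14/3 → (-165/4, 327/20)
  seg 8: up by d2 = 7/2 → (-165/4, 397/20)

d4 = 121/15
d5 = -9/2
d6 = 93/4
d7 = -33/5
d8 = 911/60
endpoint = (-165/4, 397/20)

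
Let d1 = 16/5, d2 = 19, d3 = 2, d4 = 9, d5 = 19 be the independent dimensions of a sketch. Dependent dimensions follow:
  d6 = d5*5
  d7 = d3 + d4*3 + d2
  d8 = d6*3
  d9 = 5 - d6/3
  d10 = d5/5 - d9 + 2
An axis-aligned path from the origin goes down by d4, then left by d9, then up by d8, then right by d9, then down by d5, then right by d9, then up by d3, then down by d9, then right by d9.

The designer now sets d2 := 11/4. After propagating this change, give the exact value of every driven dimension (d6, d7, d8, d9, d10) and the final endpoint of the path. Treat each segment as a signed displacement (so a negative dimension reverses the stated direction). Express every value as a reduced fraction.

d6 = 95
d7 = 127/4
d8 = 285
d9 = -80/3
d10 = 487/15
endpoint = (-160/3, 857/3)

Apply edit: d2 := 11/4
  d6 = d5*5 = 95
  d7 = d3 + d4*3 + d2 = 127/4
  d8 = d6*3 = 285
  d9 = 5 - d6/3 = -80/3
  d10 = d5/5 - d9 + 2 = 487/15
Walk from origin (0, 0):
  seg 1: down by d4 = 9 → (0, -9)
  seg 2: left by d9 = -80/3 → (80/3, -9)
  seg 3: up by d8 = 285 → (80/3, 276)
  seg 4: right by d9 = -80/3 → (0, 276)
  seg 5: down by d5 = 19 → (0, 257)
  seg 6: right by d9 = -80/3 → (-80/3, 257)
  seg 7: up by d3 = 2 → (-80/3, 259)
  seg 8: down by d9 = -80/3 → (-80/3, 857/3)
  seg 9: right by d9 = -80/3 → (-160/3, 857/3)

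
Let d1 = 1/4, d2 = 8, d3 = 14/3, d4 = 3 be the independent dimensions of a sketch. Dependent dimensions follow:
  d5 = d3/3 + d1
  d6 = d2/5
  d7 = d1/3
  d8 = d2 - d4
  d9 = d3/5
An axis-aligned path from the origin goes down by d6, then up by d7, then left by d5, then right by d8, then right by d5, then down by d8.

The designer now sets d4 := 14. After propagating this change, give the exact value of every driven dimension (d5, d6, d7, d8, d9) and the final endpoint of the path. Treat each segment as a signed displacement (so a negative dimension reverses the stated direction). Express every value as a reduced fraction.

Apply edit: d4 := 14
  d5 = d3/3 + d1 = 65/36
  d6 = d2/5 = 8/5
  d7 = d1/3 = 1/12
  d8 = d2 - d4 = -6
  d9 = d3/5 = 14/15
Walk from origin (0, 0):
  seg 1: down by d6 = 8/5 → (0, -8/5)
  seg 2: up by d7 = 1/12 → (0, -91/60)
  seg 3: left by d5 = 65/36 → (-65/36, -91/60)
  seg 4: right by d8 = -6 → (-281/36, -91/60)
  seg 5: right by d5 = 65/36 → (-6, -91/60)
  seg 6: down by d8 = -6 → (-6, 269/60)

d5 = 65/36
d6 = 8/5
d7 = 1/12
d8 = -6
d9 = 14/15
endpoint = (-6, 269/60)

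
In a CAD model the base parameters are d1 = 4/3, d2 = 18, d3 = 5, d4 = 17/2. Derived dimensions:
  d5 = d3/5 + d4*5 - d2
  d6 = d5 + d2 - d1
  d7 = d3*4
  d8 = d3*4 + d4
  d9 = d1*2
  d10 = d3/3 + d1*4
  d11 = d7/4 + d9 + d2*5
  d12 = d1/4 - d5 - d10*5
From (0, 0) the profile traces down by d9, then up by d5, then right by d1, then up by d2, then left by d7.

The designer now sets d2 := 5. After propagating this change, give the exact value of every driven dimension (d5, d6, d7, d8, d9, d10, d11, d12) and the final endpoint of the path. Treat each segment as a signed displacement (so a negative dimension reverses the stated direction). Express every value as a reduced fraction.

d5 = 77/2
d6 = 253/6
d7 = 20
d8 = 57/2
d9 = 8/3
d10 = 7
d11 = 98/3
d12 = -439/6
endpoint = (-56/3, 245/6)

Apply edit: d2 := 5
  d5 = d3/5 + d4*5 - d2 = 77/2
  d6 = d5 + d2 - d1 = 253/6
  d7 = d3*4 = 20
  d8 = d3*4 + d4 = 57/2
  d9 = d1*2 = 8/3
  d10 = d3/3 + d1*4 = 7
  d11 = d7/4 + d9 + d2*5 = 98/3
  d12 = d1/4 - d5 - d10*5 = -439/6
Walk from origin (0, 0):
  seg 1: down by d9 = 8/3 → (0, -8/3)
  seg 2: up by d5 = 77/2 → (0, 215/6)
  seg 3: right by d1 = 4/3 → (4/3, 215/6)
  seg 4: up by d2 = 5 → (4/3, 245/6)
  seg 5: left by d7 = 20 → (-56/3, 245/6)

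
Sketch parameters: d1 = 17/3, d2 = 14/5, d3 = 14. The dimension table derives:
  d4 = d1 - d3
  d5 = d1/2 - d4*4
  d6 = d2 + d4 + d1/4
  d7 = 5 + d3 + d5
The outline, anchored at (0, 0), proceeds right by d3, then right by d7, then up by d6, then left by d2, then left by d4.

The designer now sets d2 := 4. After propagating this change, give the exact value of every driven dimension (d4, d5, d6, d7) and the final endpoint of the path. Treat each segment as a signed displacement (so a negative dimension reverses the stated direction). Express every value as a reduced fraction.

Apply edit: d2 := 4
  d4 = d1 - d3 = -25/3
  d5 = d1/2 - d4*4 = 217/6
  d6 = d2 + d4 + d1/4 = -35/12
  d7 = 5 + d3 + d5 = 331/6
Walk from origin (0, 0):
  seg 1: right by d3 = 14 → (14, 0)
  seg 2: right by d7 = 331/6 → (415/6, 0)
  seg 3: up by d6 = -35/12 → (415/6, -35/12)
  seg 4: left by d2 = 4 → (391/6, -35/12)
  seg 5: left by d4 = -25/3 → (147/2, -35/12)

d4 = -25/3
d5 = 217/6
d6 = -35/12
d7 = 331/6
endpoint = (147/2, -35/12)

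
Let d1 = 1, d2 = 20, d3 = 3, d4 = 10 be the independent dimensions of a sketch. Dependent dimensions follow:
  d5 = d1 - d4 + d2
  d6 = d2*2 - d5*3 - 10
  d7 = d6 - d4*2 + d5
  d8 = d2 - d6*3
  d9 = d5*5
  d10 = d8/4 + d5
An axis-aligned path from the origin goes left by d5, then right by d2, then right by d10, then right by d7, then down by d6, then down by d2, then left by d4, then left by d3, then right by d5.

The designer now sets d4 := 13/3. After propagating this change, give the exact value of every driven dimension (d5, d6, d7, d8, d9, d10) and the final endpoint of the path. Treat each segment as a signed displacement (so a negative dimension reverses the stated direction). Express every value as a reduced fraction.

d5 = 50/3
d6 = -20
d7 = -12
d8 = 80
d9 = 250/3
d10 = 110/3
endpoint = (112/3, 0)

Apply edit: d4 := 13/3
  d5 = d1 - d4 + d2 = 50/3
  d6 = d2*2 - d5*3 - 10 = -20
  d7 = d6 - d4*2 + d5 = -12
  d8 = d2 - d6*3 = 80
  d9 = d5*5 = 250/3
  d10 = d8/4 + d5 = 110/3
Walk from origin (0, 0):
  seg 1: left by d5 = 50/3 → (-50/3, 0)
  seg 2: right by d2 = 20 → (10/3, 0)
  seg 3: right by d10 = 110/3 → (40, 0)
  seg 4: right by d7 = -12 → (28, 0)
  seg 5: down by d6 = -20 → (28, 20)
  seg 6: down by d2 = 20 → (28, 0)
  seg 7: left by d4 = 13/3 → (71/3, 0)
  seg 8: left by d3 = 3 → (62/3, 0)
  seg 9: right by d5 = 50/3 → (112/3, 0)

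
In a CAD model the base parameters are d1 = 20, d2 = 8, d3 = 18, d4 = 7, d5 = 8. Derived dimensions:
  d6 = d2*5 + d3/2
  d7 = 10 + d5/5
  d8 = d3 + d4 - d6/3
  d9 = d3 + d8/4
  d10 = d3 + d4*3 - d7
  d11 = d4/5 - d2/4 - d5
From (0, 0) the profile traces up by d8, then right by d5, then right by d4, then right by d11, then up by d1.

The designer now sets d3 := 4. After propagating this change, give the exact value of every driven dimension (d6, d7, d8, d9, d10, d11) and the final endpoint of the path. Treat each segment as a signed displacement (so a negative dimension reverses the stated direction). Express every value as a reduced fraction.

Apply edit: d3 := 4
  d6 = d2*5 + d3/2 = 42
  d7 = 10 + d5/5 = 58/5
  d8 = d3 + d4 - d6/3 = -3
  d9 = d3 + d8/4 = 13/4
  d10 = d3 + d4*3 - d7 = 67/5
  d11 = d4/5 - d2/4 - d5 = -43/5
Walk from origin (0, 0):
  seg 1: up by d8 = -3 → (0, -3)
  seg 2: right by d5 = 8 → (8, -3)
  seg 3: right by d4 = 7 → (15, -3)
  seg 4: right by d11 = -43/5 → (32/5, -3)
  seg 5: up by d1 = 20 → (32/5, 17)

d6 = 42
d7 = 58/5
d8 = -3
d9 = 13/4
d10 = 67/5
d11 = -43/5
endpoint = (32/5, 17)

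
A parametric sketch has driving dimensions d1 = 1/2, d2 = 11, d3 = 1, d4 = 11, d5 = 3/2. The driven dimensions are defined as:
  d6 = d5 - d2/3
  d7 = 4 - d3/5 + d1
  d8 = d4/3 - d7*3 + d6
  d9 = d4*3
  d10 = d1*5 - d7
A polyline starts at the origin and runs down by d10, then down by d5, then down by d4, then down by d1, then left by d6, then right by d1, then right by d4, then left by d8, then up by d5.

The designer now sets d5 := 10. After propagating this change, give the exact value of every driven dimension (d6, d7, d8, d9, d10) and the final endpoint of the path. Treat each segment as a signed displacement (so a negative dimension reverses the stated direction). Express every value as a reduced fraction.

Apply edit: d5 := 10
  d6 = d5 - d2/3 = 19/3
  d7 = 4 - d3/5 + d1 = 43/10
  d8 = d4/3 - d7*3 + d6 = -29/10
  d9 = d4*3 = 33
  d10 = d1*5 - d7 = -9/5
Walk from origin (0, 0):
  seg 1: down by d10 = -9/5 → (0, 9/5)
  seg 2: down by d5 = 10 → (0, -41/5)
  seg 3: down by d4 = 11 → (0, -96/5)
  seg 4: down by d1 = 1/2 → (0, -197/10)
  seg 5: left by d6 = 19/3 → (-19/3, -197/10)
  seg 6: right by d1 = 1/2 → (-35/6, -197/10)
  seg 7: right by d4 = 11 → (31/6, -197/10)
  seg 8: left by d8 = -29/10 → (121/15, -197/10)
  seg 9: up by d5 = 10 → (121/15, -97/10)

d6 = 19/3
d7 = 43/10
d8 = -29/10
d9 = 33
d10 = -9/5
endpoint = (121/15, -97/10)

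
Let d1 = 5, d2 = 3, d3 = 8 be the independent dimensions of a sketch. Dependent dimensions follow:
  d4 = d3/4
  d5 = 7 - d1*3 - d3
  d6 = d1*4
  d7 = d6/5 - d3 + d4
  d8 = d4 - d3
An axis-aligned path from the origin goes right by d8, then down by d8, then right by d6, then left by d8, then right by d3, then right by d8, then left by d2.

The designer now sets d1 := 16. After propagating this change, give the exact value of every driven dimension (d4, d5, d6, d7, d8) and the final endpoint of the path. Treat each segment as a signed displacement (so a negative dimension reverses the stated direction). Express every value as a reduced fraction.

Apply edit: d1 := 16
  d4 = d3/4 = 2
  d5 = 7 - d1*3 - d3 = -49
  d6 = d1*4 = 64
  d7 = d6/5 - d3 + d4 = 34/5
  d8 = d4 - d3 = -6
Walk from origin (0, 0):
  seg 1: right by d8 = -6 → (-6, 0)
  seg 2: down by d8 = -6 → (-6, 6)
  seg 3: right by d6 = 64 → (58, 6)
  seg 4: left by d8 = -6 → (64, 6)
  seg 5: right by d3 = 8 → (72, 6)
  seg 6: right by d8 = -6 → (66, 6)
  seg 7: left by d2 = 3 → (63, 6)

d4 = 2
d5 = -49
d6 = 64
d7 = 34/5
d8 = -6
endpoint = (63, 6)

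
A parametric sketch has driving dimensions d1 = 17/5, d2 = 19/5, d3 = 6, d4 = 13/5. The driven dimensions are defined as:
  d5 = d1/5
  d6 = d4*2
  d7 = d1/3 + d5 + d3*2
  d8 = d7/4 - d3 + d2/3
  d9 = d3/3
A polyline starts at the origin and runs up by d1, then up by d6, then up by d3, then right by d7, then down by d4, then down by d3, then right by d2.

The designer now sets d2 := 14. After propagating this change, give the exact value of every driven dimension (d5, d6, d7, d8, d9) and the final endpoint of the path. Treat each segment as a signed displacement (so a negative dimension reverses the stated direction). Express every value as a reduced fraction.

Apply edit: d2 := 14
  d5 = d1/5 = 17/25
  d6 = d4*2 = 26/5
  d7 = d1/3 + d5 + d3*2 = 1036/75
  d8 = d7/4 - d3 + d2/3 = 53/25
  d9 = d3/3 = 2
Walk from origin (0, 0):
  seg 1: up by d1 = 17/5 → (0, 17/5)
  seg 2: up by d6 = 26/5 → (0, 43/5)
  seg 3: up by d3 = 6 → (0, 73/5)
  seg 4: right by d7 = 1036/75 → (1036/75, 73/5)
  seg 5: down by d4 = 13/5 → (1036/75, 12)
  seg 6: down by d3 = 6 → (1036/75, 6)
  seg 7: right by d2 = 14 → (2086/75, 6)

d5 = 17/25
d6 = 26/5
d7 = 1036/75
d8 = 53/25
d9 = 2
endpoint = (2086/75, 6)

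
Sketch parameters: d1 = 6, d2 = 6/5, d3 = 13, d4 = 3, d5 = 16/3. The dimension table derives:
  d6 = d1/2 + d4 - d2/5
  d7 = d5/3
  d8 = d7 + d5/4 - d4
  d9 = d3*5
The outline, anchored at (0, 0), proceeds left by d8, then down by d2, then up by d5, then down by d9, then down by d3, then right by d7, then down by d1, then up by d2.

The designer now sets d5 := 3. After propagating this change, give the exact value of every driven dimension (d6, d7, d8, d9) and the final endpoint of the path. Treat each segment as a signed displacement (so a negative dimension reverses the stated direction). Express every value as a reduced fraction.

d6 = 144/25
d7 = 1
d8 = -5/4
d9 = 65
endpoint = (9/4, -81)

Apply edit: d5 := 3
  d6 = d1/2 + d4 - d2/5 = 144/25
  d7 = d5/3 = 1
  d8 = d7 + d5/4 - d4 = -5/4
  d9 = d3*5 = 65
Walk from origin (0, 0):
  seg 1: left by d8 = -5/4 → (5/4, 0)
  seg 2: down by d2 = 6/5 → (5/4, -6/5)
  seg 3: up by d5 = 3 → (5/4, 9/5)
  seg 4: down by d9 = 65 → (5/4, -316/5)
  seg 5: down by d3 = 13 → (5/4, -381/5)
  seg 6: right by d7 = 1 → (9/4, -381/5)
  seg 7: down by d1 = 6 → (9/4, -411/5)
  seg 8: up by d2 = 6/5 → (9/4, -81)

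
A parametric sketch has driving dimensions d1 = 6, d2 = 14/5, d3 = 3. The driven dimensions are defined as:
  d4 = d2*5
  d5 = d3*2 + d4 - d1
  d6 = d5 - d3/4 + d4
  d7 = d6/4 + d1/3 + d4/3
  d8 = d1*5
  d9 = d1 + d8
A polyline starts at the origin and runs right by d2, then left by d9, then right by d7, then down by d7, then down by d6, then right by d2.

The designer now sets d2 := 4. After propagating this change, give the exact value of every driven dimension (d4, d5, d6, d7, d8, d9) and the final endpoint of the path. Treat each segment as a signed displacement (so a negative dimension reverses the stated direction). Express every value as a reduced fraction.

d4 = 20
d5 = 20
d6 = 157/4
d7 = 887/48
d8 = 30
d9 = 36
endpoint = (-457/48, -2771/48)

Apply edit: d2 := 4
  d4 = d2*5 = 20
  d5 = d3*2 + d4 - d1 = 20
  d6 = d5 - d3/4 + d4 = 157/4
  d7 = d6/4 + d1/3 + d4/3 = 887/48
  d8 = d1*5 = 30
  d9 = d1 + d8 = 36
Walk from origin (0, 0):
  seg 1: right by d2 = 4 → (4, 0)
  seg 2: left by d9 = 36 → (-32, 0)
  seg 3: right by d7 = 887/48 → (-649/48, 0)
  seg 4: down by d7 = 887/48 → (-649/48, -887/48)
  seg 5: down by d6 = 157/4 → (-649/48, -2771/48)
  seg 6: right by d2 = 4 → (-457/48, -2771/48)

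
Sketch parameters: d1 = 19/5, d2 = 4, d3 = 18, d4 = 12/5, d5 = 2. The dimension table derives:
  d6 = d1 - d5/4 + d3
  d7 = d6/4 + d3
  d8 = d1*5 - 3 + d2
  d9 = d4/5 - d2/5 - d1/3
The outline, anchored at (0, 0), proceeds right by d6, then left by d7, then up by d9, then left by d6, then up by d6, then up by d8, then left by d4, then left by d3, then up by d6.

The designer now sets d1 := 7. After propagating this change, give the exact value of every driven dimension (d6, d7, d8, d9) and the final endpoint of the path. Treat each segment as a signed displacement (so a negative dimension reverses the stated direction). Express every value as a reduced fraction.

d6 = 49/2
d7 = 193/8
d8 = 36
d9 = -199/75
endpoint = (-1781/40, 6176/75)

Apply edit: d1 := 7
  d6 = d1 - d5/4 + d3 = 49/2
  d7 = d6/4 + d3 = 193/8
  d8 = d1*5 - 3 + d2 = 36
  d9 = d4/5 - d2/5 - d1/3 = -199/75
Walk from origin (0, 0):
  seg 1: right by d6 = 49/2 → (49/2, 0)
  seg 2: left by d7 = 193/8 → (3/8, 0)
  seg 3: up by d9 = -199/75 → (3/8, -199/75)
  seg 4: left by d6 = 49/2 → (-193/8, -199/75)
  seg 5: up by d6 = 49/2 → (-193/8, 3277/150)
  seg 6: up by d8 = 36 → (-193/8, 8677/150)
  seg 7: left by d4 = 12/5 → (-1061/40, 8677/150)
  seg 8: left by d3 = 18 → (-1781/40, 8677/150)
  seg 9: up by d6 = 49/2 → (-1781/40, 6176/75)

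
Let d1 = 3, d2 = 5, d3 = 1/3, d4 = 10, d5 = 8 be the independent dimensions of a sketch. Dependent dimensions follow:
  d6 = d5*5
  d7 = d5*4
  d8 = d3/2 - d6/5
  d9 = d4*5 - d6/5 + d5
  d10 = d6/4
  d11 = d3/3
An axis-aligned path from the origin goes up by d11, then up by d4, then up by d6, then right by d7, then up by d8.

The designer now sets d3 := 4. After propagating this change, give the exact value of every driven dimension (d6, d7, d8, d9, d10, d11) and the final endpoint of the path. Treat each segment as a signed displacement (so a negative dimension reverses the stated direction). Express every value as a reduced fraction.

d6 = 40
d7 = 32
d8 = -6
d9 = 50
d10 = 10
d11 = 4/3
endpoint = (32, 136/3)

Apply edit: d3 := 4
  d6 = d5*5 = 40
  d7 = d5*4 = 32
  d8 = d3/2 - d6/5 = -6
  d9 = d4*5 - d6/5 + d5 = 50
  d10 = d6/4 = 10
  d11 = d3/3 = 4/3
Walk from origin (0, 0):
  seg 1: up by d11 = 4/3 → (0, 4/3)
  seg 2: up by d4 = 10 → (0, 34/3)
  seg 3: up by d6 = 40 → (0, 154/3)
  seg 4: right by d7 = 32 → (32, 154/3)
  seg 5: up by d8 = -6 → (32, 136/3)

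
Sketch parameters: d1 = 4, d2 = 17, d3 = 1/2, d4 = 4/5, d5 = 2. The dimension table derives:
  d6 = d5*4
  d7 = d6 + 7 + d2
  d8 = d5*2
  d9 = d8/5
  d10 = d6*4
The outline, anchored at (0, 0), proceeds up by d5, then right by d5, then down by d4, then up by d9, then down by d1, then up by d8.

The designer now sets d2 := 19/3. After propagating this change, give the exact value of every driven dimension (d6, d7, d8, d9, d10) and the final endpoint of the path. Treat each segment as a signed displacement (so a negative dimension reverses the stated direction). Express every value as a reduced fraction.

Apply edit: d2 := 19/3
  d6 = d5*4 = 8
  d7 = d6 + 7 + d2 = 64/3
  d8 = d5*2 = 4
  d9 = d8/5 = 4/5
  d10 = d6*4 = 32
Walk from origin (0, 0):
  seg 1: up by d5 = 2 → (0, 2)
  seg 2: right by d5 = 2 → (2, 2)
  seg 3: down by d4 = 4/5 → (2, 6/5)
  seg 4: up by d9 = 4/5 → (2, 2)
  seg 5: down by d1 = 4 → (2, -2)
  seg 6: up by d8 = 4 → (2, 2)

d6 = 8
d7 = 64/3
d8 = 4
d9 = 4/5
d10 = 32
endpoint = (2, 2)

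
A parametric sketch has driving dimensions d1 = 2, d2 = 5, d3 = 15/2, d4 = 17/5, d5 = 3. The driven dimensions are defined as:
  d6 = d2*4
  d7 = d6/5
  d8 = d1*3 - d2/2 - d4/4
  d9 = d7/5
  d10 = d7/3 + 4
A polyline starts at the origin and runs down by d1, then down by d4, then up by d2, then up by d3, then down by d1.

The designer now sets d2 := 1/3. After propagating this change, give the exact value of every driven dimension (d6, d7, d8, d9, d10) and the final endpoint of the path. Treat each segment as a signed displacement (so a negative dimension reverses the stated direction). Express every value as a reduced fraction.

d6 = 4/3
d7 = 4/15
d8 = 299/60
d9 = 4/75
d10 = 184/45
endpoint = (0, 13/30)

Apply edit: d2 := 1/3
  d6 = d2*4 = 4/3
  d7 = d6/5 = 4/15
  d8 = d1*3 - d2/2 - d4/4 = 299/60
  d9 = d7/5 = 4/75
  d10 = d7/3 + 4 = 184/45
Walk from origin (0, 0):
  seg 1: down by d1 = 2 → (0, -2)
  seg 2: down by d4 = 17/5 → (0, -27/5)
  seg 3: up by d2 = 1/3 → (0, -76/15)
  seg 4: up by d3 = 15/2 → (0, 73/30)
  seg 5: down by d1 = 2 → (0, 13/30)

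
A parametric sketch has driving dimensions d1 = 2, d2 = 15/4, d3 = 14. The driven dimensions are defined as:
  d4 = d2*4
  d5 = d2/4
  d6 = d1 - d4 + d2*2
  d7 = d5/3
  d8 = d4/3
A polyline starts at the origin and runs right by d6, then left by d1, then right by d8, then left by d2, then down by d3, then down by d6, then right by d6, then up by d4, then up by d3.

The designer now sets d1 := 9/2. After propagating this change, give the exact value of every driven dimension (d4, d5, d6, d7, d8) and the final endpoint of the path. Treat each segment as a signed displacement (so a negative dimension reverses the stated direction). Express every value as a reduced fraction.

Apply edit: d1 := 9/2
  d4 = d2*4 = 15
  d5 = d2/4 = 15/16
  d6 = d1 - d4 + d2*2 = -3
  d7 = d5/3 = 5/16
  d8 = d4/3 = 5
Walk from origin (0, 0):
  seg 1: right by d6 = -3 → (-3, 0)
  seg 2: left by d1 = 9/2 → (-15/2, 0)
  seg 3: right by d8 = 5 → (-5/2, 0)
  seg 4: left by d2 = 15/4 → (-25/4, 0)
  seg 5: down by d3 = 14 → (-25/4, -14)
  seg 6: down by d6 = -3 → (-25/4, -11)
  seg 7: right by d6 = -3 → (-37/4, -11)
  seg 8: up by d4 = 15 → (-37/4, 4)
  seg 9: up by d3 = 14 → (-37/4, 18)

d4 = 15
d5 = 15/16
d6 = -3
d7 = 5/16
d8 = 5
endpoint = (-37/4, 18)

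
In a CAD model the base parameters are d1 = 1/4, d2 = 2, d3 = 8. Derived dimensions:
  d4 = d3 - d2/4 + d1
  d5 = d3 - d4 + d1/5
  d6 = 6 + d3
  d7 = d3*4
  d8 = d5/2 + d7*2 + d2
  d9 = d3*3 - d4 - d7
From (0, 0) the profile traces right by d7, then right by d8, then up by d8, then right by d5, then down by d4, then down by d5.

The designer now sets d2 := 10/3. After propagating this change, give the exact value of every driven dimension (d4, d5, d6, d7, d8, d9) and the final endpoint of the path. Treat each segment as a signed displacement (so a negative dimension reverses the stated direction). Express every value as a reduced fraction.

Apply edit: d2 := 10/3
  d4 = d3 - d2/4 + d1 = 89/12
  d5 = d3 - d4 + d1/5 = 19/30
  d6 = 6 + d3 = 14
  d7 = d3*4 = 32
  d8 = d5/2 + d7*2 + d2 = 1353/20
  d9 = d3*3 - d4 - d7 = -185/12
Walk from origin (0, 0):
  seg 1: right by d7 = 32 → (32, 0)
  seg 2: right by d8 = 1353/20 → (1993/20, 0)
  seg 3: up by d8 = 1353/20 → (1993/20, 1353/20)
  seg 4: right by d5 = 19/30 → (6017/60, 1353/20)
  seg 5: down by d4 = 89/12 → (6017/60, 1807/30)
  seg 6: down by d5 = 19/30 → (6017/60, 298/5)

d4 = 89/12
d5 = 19/30
d6 = 14
d7 = 32
d8 = 1353/20
d9 = -185/12
endpoint = (6017/60, 298/5)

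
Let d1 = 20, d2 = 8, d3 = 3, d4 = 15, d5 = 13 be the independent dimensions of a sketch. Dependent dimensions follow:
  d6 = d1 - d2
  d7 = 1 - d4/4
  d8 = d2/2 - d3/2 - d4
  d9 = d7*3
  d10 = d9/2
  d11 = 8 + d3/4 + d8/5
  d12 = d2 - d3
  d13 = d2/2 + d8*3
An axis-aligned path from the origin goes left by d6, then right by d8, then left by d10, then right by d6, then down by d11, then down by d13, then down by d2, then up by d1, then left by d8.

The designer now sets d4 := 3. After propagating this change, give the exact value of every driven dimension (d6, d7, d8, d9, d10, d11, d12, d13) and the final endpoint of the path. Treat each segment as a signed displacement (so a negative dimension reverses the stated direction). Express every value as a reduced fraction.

d6 = 12
d7 = 1/4
d8 = -1/2
d9 = 3/4
d10 = 3/8
d11 = 173/20
d12 = 5
d13 = 5/2
endpoint = (-3/8, 17/20)

Apply edit: d4 := 3
  d6 = d1 - d2 = 12
  d7 = 1 - d4/4 = 1/4
  d8 = d2/2 - d3/2 - d4 = -1/2
  d9 = d7*3 = 3/4
  d10 = d9/2 = 3/8
  d11 = 8 + d3/4 + d8/5 = 173/20
  d12 = d2 - d3 = 5
  d13 = d2/2 + d8*3 = 5/2
Walk from origin (0, 0):
  seg 1: left by d6 = 12 → (-12, 0)
  seg 2: right by d8 = -1/2 → (-25/2, 0)
  seg 3: left by d10 = 3/8 → (-103/8, 0)
  seg 4: right by d6 = 12 → (-7/8, 0)
  seg 5: down by d11 = 173/20 → (-7/8, -173/20)
  seg 6: down by d13 = 5/2 → (-7/8, -223/20)
  seg 7: down by d2 = 8 → (-7/8, -383/20)
  seg 8: up by d1 = 20 → (-7/8, 17/20)
  seg 9: left by d8 = -1/2 → (-3/8, 17/20)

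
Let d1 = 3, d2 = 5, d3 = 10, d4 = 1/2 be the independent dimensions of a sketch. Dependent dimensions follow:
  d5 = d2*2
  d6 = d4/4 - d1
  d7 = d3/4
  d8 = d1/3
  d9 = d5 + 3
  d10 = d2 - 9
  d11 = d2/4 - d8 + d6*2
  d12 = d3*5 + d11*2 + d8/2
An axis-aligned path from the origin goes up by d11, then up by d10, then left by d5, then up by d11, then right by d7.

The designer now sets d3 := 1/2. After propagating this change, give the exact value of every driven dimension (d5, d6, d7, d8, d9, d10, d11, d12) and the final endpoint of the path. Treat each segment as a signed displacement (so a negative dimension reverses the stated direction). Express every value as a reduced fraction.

d5 = 10
d6 = -23/8
d7 = 1/8
d8 = 1
d9 = 13
d10 = -4
d11 = -11/2
d12 = -8
endpoint = (-79/8, -15)

Apply edit: d3 := 1/2
  d5 = d2*2 = 10
  d6 = d4/4 - d1 = -23/8
  d7 = d3/4 = 1/8
  d8 = d1/3 = 1
  d9 = d5 + 3 = 13
  d10 = d2 - 9 = -4
  d11 = d2/4 - d8 + d6*2 = -11/2
  d12 = d3*5 + d11*2 + d8/2 = -8
Walk from origin (0, 0):
  seg 1: up by d11 = -11/2 → (0, -11/2)
  seg 2: up by d10 = -4 → (0, -19/2)
  seg 3: left by d5 = 10 → (-10, -19/2)
  seg 4: up by d11 = -11/2 → (-10, -15)
  seg 5: right by d7 = 1/8 → (-79/8, -15)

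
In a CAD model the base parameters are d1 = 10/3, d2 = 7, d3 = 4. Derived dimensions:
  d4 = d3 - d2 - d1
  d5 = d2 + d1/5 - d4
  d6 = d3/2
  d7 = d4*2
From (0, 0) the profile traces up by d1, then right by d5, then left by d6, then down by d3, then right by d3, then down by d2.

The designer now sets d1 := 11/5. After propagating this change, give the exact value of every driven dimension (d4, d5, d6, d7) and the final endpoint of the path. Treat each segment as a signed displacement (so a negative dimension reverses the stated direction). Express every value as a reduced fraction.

d4 = -26/5
d5 = 316/25
d6 = 2
d7 = -52/5
endpoint = (366/25, -44/5)

Apply edit: d1 := 11/5
  d4 = d3 - d2 - d1 = -26/5
  d5 = d2 + d1/5 - d4 = 316/25
  d6 = d3/2 = 2
  d7 = d4*2 = -52/5
Walk from origin (0, 0):
  seg 1: up by d1 = 11/5 → (0, 11/5)
  seg 2: right by d5 = 316/25 → (316/25, 11/5)
  seg 3: left by d6 = 2 → (266/25, 11/5)
  seg 4: down by d3 = 4 → (266/25, -9/5)
  seg 5: right by d3 = 4 → (366/25, -9/5)
  seg 6: down by d2 = 7 → (366/25, -44/5)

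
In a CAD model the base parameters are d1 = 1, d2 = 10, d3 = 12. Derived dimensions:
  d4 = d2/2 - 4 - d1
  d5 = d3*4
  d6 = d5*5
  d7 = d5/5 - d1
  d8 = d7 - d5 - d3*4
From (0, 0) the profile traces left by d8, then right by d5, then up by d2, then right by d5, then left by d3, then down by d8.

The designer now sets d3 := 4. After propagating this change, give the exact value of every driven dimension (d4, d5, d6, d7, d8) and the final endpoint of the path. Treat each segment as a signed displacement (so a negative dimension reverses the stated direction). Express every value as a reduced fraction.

Apply edit: d3 := 4
  d4 = d2/2 - 4 - d1 = 0
  d5 = d3*4 = 16
  d6 = d5*5 = 80
  d7 = d5/5 - d1 = 11/5
  d8 = d7 - d5 - d3*4 = -149/5
Walk from origin (0, 0):
  seg 1: left by d8 = -149/5 → (149/5, 0)
  seg 2: right by d5 = 16 → (229/5, 0)
  seg 3: up by d2 = 10 → (229/5, 10)
  seg 4: right by d5 = 16 → (309/5, 10)
  seg 5: left by d3 = 4 → (289/5, 10)
  seg 6: down by d8 = -149/5 → (289/5, 199/5)

d4 = 0
d5 = 16
d6 = 80
d7 = 11/5
d8 = -149/5
endpoint = (289/5, 199/5)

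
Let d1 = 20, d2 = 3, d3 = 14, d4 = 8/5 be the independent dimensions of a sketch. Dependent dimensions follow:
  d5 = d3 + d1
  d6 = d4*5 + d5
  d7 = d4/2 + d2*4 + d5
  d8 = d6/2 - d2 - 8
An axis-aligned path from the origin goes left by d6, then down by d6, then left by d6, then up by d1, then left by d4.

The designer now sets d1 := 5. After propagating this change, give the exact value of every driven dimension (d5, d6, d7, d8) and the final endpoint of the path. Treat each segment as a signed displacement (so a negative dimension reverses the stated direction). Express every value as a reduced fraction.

Apply edit: d1 := 5
  d5 = d3 + d1 = 19
  d6 = d4*5 + d5 = 27
  d7 = d4/2 + d2*4 + d5 = 159/5
  d8 = d6/2 - d2 - 8 = 5/2
Walk from origin (0, 0):
  seg 1: left by d6 = 27 → (-27, 0)
  seg 2: down by d6 = 27 → (-27, -27)
  seg 3: left by d6 = 27 → (-54, -27)
  seg 4: up by d1 = 5 → (-54, -22)
  seg 5: left by d4 = 8/5 → (-278/5, -22)

d5 = 19
d6 = 27
d7 = 159/5
d8 = 5/2
endpoint = (-278/5, -22)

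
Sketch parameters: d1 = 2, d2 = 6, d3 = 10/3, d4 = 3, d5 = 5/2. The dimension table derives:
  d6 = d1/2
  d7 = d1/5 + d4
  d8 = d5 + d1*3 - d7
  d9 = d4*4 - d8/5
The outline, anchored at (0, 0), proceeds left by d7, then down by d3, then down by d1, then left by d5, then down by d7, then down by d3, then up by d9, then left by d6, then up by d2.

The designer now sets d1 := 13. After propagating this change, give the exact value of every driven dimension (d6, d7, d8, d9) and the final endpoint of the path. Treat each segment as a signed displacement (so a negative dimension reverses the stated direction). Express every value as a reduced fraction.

Apply edit: d1 := 13
  d6 = d1/2 = 13/2
  d7 = d1/5 + d4 = 28/5
  d8 = d5 + d1*3 - d7 = 359/10
  d9 = d4*4 - d8/5 = 241/50
Walk from origin (0, 0):
  seg 1: left by d7 = 28/5 → (-28/5, 0)
  seg 2: down by d3 = 10/3 → (-28/5, -10/3)
  seg 3: down by d1 = 13 → (-28/5, -49/3)
  seg 4: left by d5 = 5/2 → (-81/10, -49/3)
  seg 5: down by d7 = 28/5 → (-81/10, -329/15)
  seg 6: down by d3 = 10/3 → (-81/10, -379/15)
  seg 7: up by d9 = 241/50 → (-81/10, -3067/150)
  seg 8: left by d6 = 13/2 → (-73/5, -3067/150)
  seg 9: up by d2 = 6 → (-73/5, -2167/150)

d6 = 13/2
d7 = 28/5
d8 = 359/10
d9 = 241/50
endpoint = (-73/5, -2167/150)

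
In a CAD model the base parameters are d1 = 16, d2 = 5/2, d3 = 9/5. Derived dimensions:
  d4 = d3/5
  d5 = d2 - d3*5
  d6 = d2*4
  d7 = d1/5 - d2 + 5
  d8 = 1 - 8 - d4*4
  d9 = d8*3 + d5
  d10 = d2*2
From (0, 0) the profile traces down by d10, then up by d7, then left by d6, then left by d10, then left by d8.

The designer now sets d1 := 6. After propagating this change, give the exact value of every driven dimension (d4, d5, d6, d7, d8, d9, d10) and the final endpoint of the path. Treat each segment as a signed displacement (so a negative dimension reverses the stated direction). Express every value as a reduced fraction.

Apply edit: d1 := 6
  d4 = d3/5 = 9/25
  d5 = d2 - d3*5 = -13/2
  d6 = d2*4 = 10
  d7 = d1/5 - d2 + 5 = 37/10
  d8 = 1 - 8 - d4*4 = -211/25
  d9 = d8*3 + d5 = -1591/50
  d10 = d2*2 = 5
Walk from origin (0, 0):
  seg 1: down by d10 = 5 → (0, -5)
  seg 2: up by d7 = 37/10 → (0, -13/10)
  seg 3: left by d6 = 10 → (-10, -13/10)
  seg 4: left by d10 = 5 → (-15, -13/10)
  seg 5: left by d8 = -211/25 → (-164/25, -13/10)

d4 = 9/25
d5 = -13/2
d6 = 10
d7 = 37/10
d8 = -211/25
d9 = -1591/50
d10 = 5
endpoint = (-164/25, -13/10)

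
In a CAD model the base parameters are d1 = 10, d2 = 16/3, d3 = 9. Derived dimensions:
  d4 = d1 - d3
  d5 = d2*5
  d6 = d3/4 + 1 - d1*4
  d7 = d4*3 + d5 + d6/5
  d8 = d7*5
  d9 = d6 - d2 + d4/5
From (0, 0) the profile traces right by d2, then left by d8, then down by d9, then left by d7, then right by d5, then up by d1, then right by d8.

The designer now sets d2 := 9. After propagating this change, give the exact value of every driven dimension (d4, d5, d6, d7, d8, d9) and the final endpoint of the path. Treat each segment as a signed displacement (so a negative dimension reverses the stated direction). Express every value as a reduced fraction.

Apply edit: d2 := 9
  d4 = d1 - d3 = 1
  d5 = d2*5 = 45
  d6 = d3/4 + 1 - d1*4 = -147/4
  d7 = d4*3 + d5 + d6/5 = 813/20
  d8 = d7*5 = 813/4
  d9 = d6 - d2 + d4/5 = -911/20
Walk from origin (0, 0):
  seg 1: right by d2 = 9 → (9, 0)
  seg 2: left by d8 = 813/4 → (-777/4, 0)
  seg 3: down by d9 = -911/20 → (-777/4, 911/20)
  seg 4: left by d7 = 813/20 → (-2349/10, 911/20)
  seg 5: right by d5 = 45 → (-1899/10, 911/20)
  seg 6: up by d1 = 10 → (-1899/10, 1111/20)
  seg 7: right by d8 = 813/4 → (267/20, 1111/20)

d4 = 1
d5 = 45
d6 = -147/4
d7 = 813/20
d8 = 813/4
d9 = -911/20
endpoint = (267/20, 1111/20)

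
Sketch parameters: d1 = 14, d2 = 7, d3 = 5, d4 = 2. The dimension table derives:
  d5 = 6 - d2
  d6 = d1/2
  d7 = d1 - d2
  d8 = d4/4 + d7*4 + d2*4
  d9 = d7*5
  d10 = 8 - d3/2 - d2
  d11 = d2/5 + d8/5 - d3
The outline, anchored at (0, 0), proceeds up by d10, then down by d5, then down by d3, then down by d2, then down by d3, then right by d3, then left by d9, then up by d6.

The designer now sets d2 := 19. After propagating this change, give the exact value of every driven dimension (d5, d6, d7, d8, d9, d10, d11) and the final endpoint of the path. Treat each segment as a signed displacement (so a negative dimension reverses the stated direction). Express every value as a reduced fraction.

d5 = -13
d6 = 7
d7 = -5
d8 = 113/2
d9 = -25
d10 = -27/2
d11 = 101/10
endpoint = (30, -45/2)

Apply edit: d2 := 19
  d5 = 6 - d2 = -13
  d6 = d1/2 = 7
  d7 = d1 - d2 = -5
  d8 = d4/4 + d7*4 + d2*4 = 113/2
  d9 = d7*5 = -25
  d10 = 8 - d3/2 - d2 = -27/2
  d11 = d2/5 + d8/5 - d3 = 101/10
Walk from origin (0, 0):
  seg 1: up by d10 = -27/2 → (0, -27/2)
  seg 2: down by d5 = -13 → (0, -1/2)
  seg 3: down by d3 = 5 → (0, -11/2)
  seg 4: down by d2 = 19 → (0, -49/2)
  seg 5: down by d3 = 5 → (0, -59/2)
  seg 6: right by d3 = 5 → (5, -59/2)
  seg 7: left by d9 = -25 → (30, -59/2)
  seg 8: up by d6 = 7 → (30, -45/2)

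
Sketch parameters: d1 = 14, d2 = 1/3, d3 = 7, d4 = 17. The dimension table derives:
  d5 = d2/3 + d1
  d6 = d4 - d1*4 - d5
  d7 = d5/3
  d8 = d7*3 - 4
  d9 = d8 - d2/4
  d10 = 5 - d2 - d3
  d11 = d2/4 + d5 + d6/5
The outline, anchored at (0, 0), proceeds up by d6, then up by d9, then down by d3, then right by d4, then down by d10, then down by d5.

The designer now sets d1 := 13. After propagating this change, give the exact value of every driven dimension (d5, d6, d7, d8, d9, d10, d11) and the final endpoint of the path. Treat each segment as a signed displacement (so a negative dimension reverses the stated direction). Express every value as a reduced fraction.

Apply edit: d1 := 13
  d5 = d2/3 + d1 = 118/9
  d6 = d4 - d1*4 - d5 = -433/9
  d7 = d5/3 = 118/27
  d8 = d7*3 - 4 = 82/9
  d9 = d8 - d2/4 = 325/36
  d10 = 5 - d2 - d3 = -7/3
  d11 = d2/4 + d5 + d6/5 = 643/180
Walk from origin (0, 0):
  seg 1: up by d6 = -433/9 → (0, -433/9)
  seg 2: up by d9 = 325/36 → (0, -469/12)
  seg 3: down by d3 = 7 → (0, -553/12)
  seg 4: right by d4 = 17 → (17, -553/12)
  seg 5: down by d10 = -7/3 → (17, -175/4)
  seg 6: down by d5 = 118/9 → (17, -2047/36)

d5 = 118/9
d6 = -433/9
d7 = 118/27
d8 = 82/9
d9 = 325/36
d10 = -7/3
d11 = 643/180
endpoint = (17, -2047/36)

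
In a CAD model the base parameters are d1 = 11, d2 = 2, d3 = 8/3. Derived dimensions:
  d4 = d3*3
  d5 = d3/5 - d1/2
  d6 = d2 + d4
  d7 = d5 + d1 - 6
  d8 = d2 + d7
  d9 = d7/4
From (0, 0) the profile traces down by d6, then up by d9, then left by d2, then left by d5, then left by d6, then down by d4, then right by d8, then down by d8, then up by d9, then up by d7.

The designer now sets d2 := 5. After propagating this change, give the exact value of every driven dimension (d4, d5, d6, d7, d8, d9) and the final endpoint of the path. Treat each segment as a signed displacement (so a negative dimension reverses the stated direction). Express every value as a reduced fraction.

d4 = 8
d5 = -149/30
d6 = 13
d7 = 1/30
d8 = 151/30
d9 = 1/120
endpoint = (-8, -1559/60)

Apply edit: d2 := 5
  d4 = d3*3 = 8
  d5 = d3/5 - d1/2 = -149/30
  d6 = d2 + d4 = 13
  d7 = d5 + d1 - 6 = 1/30
  d8 = d2 + d7 = 151/30
  d9 = d7/4 = 1/120
Walk from origin (0, 0):
  seg 1: down by d6 = 13 → (0, -13)
  seg 2: up by d9 = 1/120 → (0, -1559/120)
  seg 3: left by d2 = 5 → (-5, -1559/120)
  seg 4: left by d5 = -149/30 → (-1/30, -1559/120)
  seg 5: left by d6 = 13 → (-391/30, -1559/120)
  seg 6: down by d4 = 8 → (-391/30, -2519/120)
  seg 7: right by d8 = 151/30 → (-8, -2519/120)
  seg 8: down by d8 = 151/30 → (-8, -1041/40)
  seg 9: up by d9 = 1/120 → (-8, -1561/60)
  seg 10: up by d7 = 1/30 → (-8, -1559/60)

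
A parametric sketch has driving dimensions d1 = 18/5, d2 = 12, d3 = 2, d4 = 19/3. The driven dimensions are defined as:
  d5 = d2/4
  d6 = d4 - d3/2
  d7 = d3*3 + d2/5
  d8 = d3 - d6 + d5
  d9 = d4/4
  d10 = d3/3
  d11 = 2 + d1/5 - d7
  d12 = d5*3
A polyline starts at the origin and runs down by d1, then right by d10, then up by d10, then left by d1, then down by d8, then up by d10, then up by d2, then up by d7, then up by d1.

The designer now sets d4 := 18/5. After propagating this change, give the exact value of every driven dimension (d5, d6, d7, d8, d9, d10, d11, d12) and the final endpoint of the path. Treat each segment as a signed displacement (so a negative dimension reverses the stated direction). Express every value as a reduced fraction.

d5 = 3
d6 = 13/5
d7 = 42/5
d8 = 12/5
d9 = 9/10
d10 = 2/3
d11 = -142/25
d12 = 9
endpoint = (-44/15, 58/3)

Apply edit: d4 := 18/5
  d5 = d2/4 = 3
  d6 = d4 - d3/2 = 13/5
  d7 = d3*3 + d2/5 = 42/5
  d8 = d3 - d6 + d5 = 12/5
  d9 = d4/4 = 9/10
  d10 = d3/3 = 2/3
  d11 = 2 + d1/5 - d7 = -142/25
  d12 = d5*3 = 9
Walk from origin (0, 0):
  seg 1: down by d1 = 18/5 → (0, -18/5)
  seg 2: right by d10 = 2/3 → (2/3, -18/5)
  seg 3: up by d10 = 2/3 → (2/3, -44/15)
  seg 4: left by d1 = 18/5 → (-44/15, -44/15)
  seg 5: down by d8 = 12/5 → (-44/15, -16/3)
  seg 6: up by d10 = 2/3 → (-44/15, -14/3)
  seg 7: up by d2 = 12 → (-44/15, 22/3)
  seg 8: up by d7 = 42/5 → (-44/15, 236/15)
  seg 9: up by d1 = 18/5 → (-44/15, 58/3)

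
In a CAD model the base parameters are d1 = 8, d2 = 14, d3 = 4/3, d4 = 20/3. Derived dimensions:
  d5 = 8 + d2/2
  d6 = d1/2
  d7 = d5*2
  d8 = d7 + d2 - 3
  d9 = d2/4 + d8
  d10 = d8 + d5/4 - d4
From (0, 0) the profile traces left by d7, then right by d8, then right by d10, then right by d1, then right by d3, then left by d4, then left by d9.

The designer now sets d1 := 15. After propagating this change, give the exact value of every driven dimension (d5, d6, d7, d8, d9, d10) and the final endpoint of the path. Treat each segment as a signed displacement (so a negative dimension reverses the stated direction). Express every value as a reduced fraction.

d5 = 15
d6 = 15/2
d7 = 30
d8 = 41
d9 = 89/2
d10 = 457/12
endpoint = (57/4, 0)

Apply edit: d1 := 15
  d5 = 8 + d2/2 = 15
  d6 = d1/2 = 15/2
  d7 = d5*2 = 30
  d8 = d7 + d2 - 3 = 41
  d9 = d2/4 + d8 = 89/2
  d10 = d8 + d5/4 - d4 = 457/12
Walk from origin (0, 0):
  seg 1: left by d7 = 30 → (-30, 0)
  seg 2: right by d8 = 41 → (11, 0)
  seg 3: right by d10 = 457/12 → (589/12, 0)
  seg 4: right by d1 = 15 → (769/12, 0)
  seg 5: right by d3 = 4/3 → (785/12, 0)
  seg 6: left by d4 = 20/3 → (235/4, 0)
  seg 7: left by d9 = 89/2 → (57/4, 0)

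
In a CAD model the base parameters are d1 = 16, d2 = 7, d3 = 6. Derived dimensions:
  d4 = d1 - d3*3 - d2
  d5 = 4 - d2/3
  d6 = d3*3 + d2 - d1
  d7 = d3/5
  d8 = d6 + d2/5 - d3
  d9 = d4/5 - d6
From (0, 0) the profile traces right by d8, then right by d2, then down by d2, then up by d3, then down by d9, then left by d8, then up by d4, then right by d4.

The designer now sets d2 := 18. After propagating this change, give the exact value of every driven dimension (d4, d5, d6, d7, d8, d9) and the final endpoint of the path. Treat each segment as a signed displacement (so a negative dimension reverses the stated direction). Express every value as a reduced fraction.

d4 = -20
d5 = -2
d6 = 20
d7 = 6/5
d8 = 88/5
d9 = -24
endpoint = (-2, -8)

Apply edit: d2 := 18
  d4 = d1 - d3*3 - d2 = -20
  d5 = 4 - d2/3 = -2
  d6 = d3*3 + d2 - d1 = 20
  d7 = d3/5 = 6/5
  d8 = d6 + d2/5 - d3 = 88/5
  d9 = d4/5 - d6 = -24
Walk from origin (0, 0):
  seg 1: right by d8 = 88/5 → (88/5, 0)
  seg 2: right by d2 = 18 → (178/5, 0)
  seg 3: down by d2 = 18 → (178/5, -18)
  seg 4: up by d3 = 6 → (178/5, -12)
  seg 5: down by d9 = -24 → (178/5, 12)
  seg 6: left by d8 = 88/5 → (18, 12)
  seg 7: up by d4 = -20 → (18, -8)
  seg 8: right by d4 = -20 → (-2, -8)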